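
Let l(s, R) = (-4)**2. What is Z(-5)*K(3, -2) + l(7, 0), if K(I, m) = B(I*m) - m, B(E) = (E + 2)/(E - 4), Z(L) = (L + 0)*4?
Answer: -32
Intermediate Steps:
Z(L) = 4*L (Z(L) = L*4 = 4*L)
B(E) = (2 + E)/(-4 + E)
l(s, R) = 16
K(I, m) = -m + (2 + I*m)/(-4 + I*m) (K(I, m) = (2 + I*m)/(-4 + I*m) - m = -m + (2 + I*m)/(-4 + I*m))
Z(-5)*K(3, -2) + l(7, 0) = (4*(-5))*((2 + 3*(-2) - 1*(-2)*(-4 + 3*(-2)))/(-4 + 3*(-2))) + 16 = -20*(2 - 6 - 1*(-2)*(-4 - 6))/(-4 - 6) + 16 = -20*(2 - 6 - 1*(-2)*(-10))/(-10) + 16 = -(-2)*(2 - 6 - 20) + 16 = -(-2)*(-24) + 16 = -20*12/5 + 16 = -48 + 16 = -32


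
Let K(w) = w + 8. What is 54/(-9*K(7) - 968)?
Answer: -54/1103 ≈ -0.048957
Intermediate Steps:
K(w) = 8 + w
54/(-9*K(7) - 968) = 54/(-9*(8 + 7) - 968) = 54/(-9*15 - 968) = 54/(-135 - 968) = 54/(-1103) = 54*(-1/1103) = -54/1103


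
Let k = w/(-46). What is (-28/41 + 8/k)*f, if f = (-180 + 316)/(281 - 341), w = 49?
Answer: 111928/6027 ≈ 18.571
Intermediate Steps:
k = -49/46 (k = 49/(-46) = 49*(-1/46) = -49/46 ≈ -1.0652)
f = -34/15 (f = 136/(-60) = 136*(-1/60) = -34/15 ≈ -2.2667)
(-28/41 + 8/k)*f = (-28/41 + 8/(-49/46))*(-34/15) = (-28*1/41 + 8*(-46/49))*(-34/15) = (-28/41 - 368/49)*(-34/15) = -16460/2009*(-34/15) = 111928/6027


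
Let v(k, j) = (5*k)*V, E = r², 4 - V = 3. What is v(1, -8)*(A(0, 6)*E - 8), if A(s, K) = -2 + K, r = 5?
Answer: 460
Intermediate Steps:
V = 1 (V = 4 - 1*3 = 4 - 3 = 1)
E = 25 (E = 5² = 25)
v(k, j) = 5*k (v(k, j) = (5*k)*1 = 5*k)
v(1, -8)*(A(0, 6)*E - 8) = (5*1)*((-2 + 6)*25 - 8) = 5*(4*25 - 8) = 5*(100 - 8) = 5*92 = 460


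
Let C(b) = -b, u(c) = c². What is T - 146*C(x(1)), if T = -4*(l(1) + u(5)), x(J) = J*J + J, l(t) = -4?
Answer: 208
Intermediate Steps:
x(J) = J + J² (x(J) = J² + J = J + J²)
T = -84 (T = -4*(-4 + 5²) = -4*(-4 + 25) = -4*21 = -84)
T - 146*C(x(1)) = -84 - (-146)*1*(1 + 1) = -84 - (-146)*1*2 = -84 - (-146)*2 = -84 - 146*(-2) = -84 + 292 = 208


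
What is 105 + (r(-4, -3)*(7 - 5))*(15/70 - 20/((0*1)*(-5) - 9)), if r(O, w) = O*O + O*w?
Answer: 2173/9 ≈ 241.44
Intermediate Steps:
r(O, w) = O² + O*w
105 + (r(-4, -3)*(7 - 5))*(15/70 - 20/((0*1)*(-5) - 9)) = 105 + ((-4*(-4 - 3))*(7 - 5))*(15/70 - 20/((0*1)*(-5) - 9)) = 105 + (-4*(-7)*2)*(15*(1/70) - 20/(0*(-5) - 9)) = 105 + (28*2)*(3/14 - 20/(0 - 9)) = 105 + 56*(3/14 - 20/(-9)) = 105 + 56*(3/14 - 20*(-⅑)) = 105 + 56*(3/14 + 20/9) = 105 + 56*(307/126) = 105 + 1228/9 = 2173/9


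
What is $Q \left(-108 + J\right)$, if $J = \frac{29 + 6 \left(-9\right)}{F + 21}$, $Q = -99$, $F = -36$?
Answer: $10527$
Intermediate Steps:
$J = \frac{5}{3}$ ($J = \frac{29 + 6 \left(-9\right)}{-36 + 21} = \frac{29 - 54}{-15} = \left(-25\right) \left(- \frac{1}{15}\right) = \frac{5}{3} \approx 1.6667$)
$Q \left(-108 + J\right) = - 99 \left(-108 + \frac{5}{3}\right) = \left(-99\right) \left(- \frac{319}{3}\right) = 10527$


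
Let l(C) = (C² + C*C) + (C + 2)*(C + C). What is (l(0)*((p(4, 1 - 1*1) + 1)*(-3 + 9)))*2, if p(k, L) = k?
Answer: 0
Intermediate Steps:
l(C) = 2*C² + 2*C*(2 + C) (l(C) = (C² + C²) + (2 + C)*(2*C) = 2*C² + 2*C*(2 + C))
(l(0)*((p(4, 1 - 1*1) + 1)*(-3 + 9)))*2 = ((4*0*(1 + 0))*((4 + 1)*(-3 + 9)))*2 = ((4*0*1)*(5*6))*2 = (0*30)*2 = 0*2 = 0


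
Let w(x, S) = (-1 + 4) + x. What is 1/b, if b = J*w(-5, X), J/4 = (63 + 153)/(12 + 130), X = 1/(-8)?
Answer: -71/864 ≈ -0.082176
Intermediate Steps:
X = -1/8 ≈ -0.12500
w(x, S) = 3 + x
J = 432/71 (J = 4*((63 + 153)/(12 + 130)) = 4*(216/142) = 4*(216*(1/142)) = 4*(108/71) = 432/71 ≈ 6.0845)
b = -864/71 (b = 432*(3 - 5)/71 = (432/71)*(-2) = -864/71 ≈ -12.169)
1/b = 1/(-864/71) = -71/864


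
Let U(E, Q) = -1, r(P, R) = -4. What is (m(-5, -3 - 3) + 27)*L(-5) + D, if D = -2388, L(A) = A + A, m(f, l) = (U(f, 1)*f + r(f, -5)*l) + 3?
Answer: -2978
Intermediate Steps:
m(f, l) = 3 - f - 4*l (m(f, l) = (-f - 4*l) + 3 = 3 - f - 4*l)
L(A) = 2*A
(m(-5, -3 - 3) + 27)*L(-5) + D = ((3 - 1*(-5) - 4*(-3 - 3)) + 27)*(2*(-5)) - 2388 = ((3 + 5 - 4*(-6)) + 27)*(-10) - 2388 = ((3 + 5 + 24) + 27)*(-10) - 2388 = (32 + 27)*(-10) - 2388 = 59*(-10) - 2388 = -590 - 2388 = -2978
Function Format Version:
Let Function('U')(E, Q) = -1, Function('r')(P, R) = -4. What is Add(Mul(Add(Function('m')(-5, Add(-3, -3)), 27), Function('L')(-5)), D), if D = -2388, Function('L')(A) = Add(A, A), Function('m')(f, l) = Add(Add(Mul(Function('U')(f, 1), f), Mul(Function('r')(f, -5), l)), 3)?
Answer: -2978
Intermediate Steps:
Function('m')(f, l) = Add(3, Mul(-1, f), Mul(-4, l)) (Function('m')(f, l) = Add(Add(Mul(-1, f), Mul(-4, l)), 3) = Add(3, Mul(-1, f), Mul(-4, l)))
Function('L')(A) = Mul(2, A)
Add(Mul(Add(Function('m')(-5, Add(-3, -3)), 27), Function('L')(-5)), D) = Add(Mul(Add(Add(3, Mul(-1, -5), Mul(-4, Add(-3, -3))), 27), Mul(2, -5)), -2388) = Add(Mul(Add(Add(3, 5, Mul(-4, -6)), 27), -10), -2388) = Add(Mul(Add(Add(3, 5, 24), 27), -10), -2388) = Add(Mul(Add(32, 27), -10), -2388) = Add(Mul(59, -10), -2388) = Add(-590, -2388) = -2978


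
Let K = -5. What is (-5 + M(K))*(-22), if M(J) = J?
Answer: 220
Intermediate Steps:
(-5 + M(K))*(-22) = (-5 - 5)*(-22) = -10*(-22) = 220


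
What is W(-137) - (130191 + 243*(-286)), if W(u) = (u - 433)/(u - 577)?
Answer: -7222372/119 ≈ -60692.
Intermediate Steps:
W(u) = (-433 + u)/(-577 + u)
W(-137) - (130191 + 243*(-286)) = (-433 - 137)/(-577 - 137) - (130191 + 243*(-286)) = -570/(-714) - (130191 - 69498) = -1/714*(-570) - 1*60693 = 95/119 - 60693 = -7222372/119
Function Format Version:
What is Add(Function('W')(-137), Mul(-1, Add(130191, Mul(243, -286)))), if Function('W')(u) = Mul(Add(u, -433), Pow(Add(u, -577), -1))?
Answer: Rational(-7222372, 119) ≈ -60692.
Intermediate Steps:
Function('W')(u) = Mul(Pow(Add(-577, u), -1), Add(-433, u)) (Function('W')(u) = Mul(Add(-433, u), Pow(Add(-577, u), -1)) = Mul(Pow(Add(-577, u), -1), Add(-433, u)))
Add(Function('W')(-137), Mul(-1, Add(130191, Mul(243, -286)))) = Add(Mul(Pow(Add(-577, -137), -1), Add(-433, -137)), Mul(-1, Add(130191, Mul(243, -286)))) = Add(Mul(Pow(-714, -1), -570), Mul(-1, Add(130191, -69498))) = Add(Mul(Rational(-1, 714), -570), Mul(-1, 60693)) = Add(Rational(95, 119), -60693) = Rational(-7222372, 119)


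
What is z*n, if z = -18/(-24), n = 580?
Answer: 435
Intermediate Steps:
z = ¾ (z = -18*(-1/24) = ¾ ≈ 0.75000)
z*n = (¾)*580 = 435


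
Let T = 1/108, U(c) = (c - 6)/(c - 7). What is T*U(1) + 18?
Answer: 11669/648 ≈ 18.008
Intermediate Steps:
U(c) = (-6 + c)/(-7 + c)
T = 1/108 ≈ 0.0092593
T*U(1) + 18 = ((-6 + 1)/(-7 + 1))/108 + 18 = (-5/(-6))/108 + 18 = (-⅙*(-5))/108 + 18 = (1/108)*(⅚) + 18 = 5/648 + 18 = 11669/648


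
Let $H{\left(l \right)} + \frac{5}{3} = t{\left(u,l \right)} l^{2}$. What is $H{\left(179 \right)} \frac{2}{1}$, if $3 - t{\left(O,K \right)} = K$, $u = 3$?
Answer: $- \frac{33835306}{3} \approx -1.1278 \cdot 10^{7}$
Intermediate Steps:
$t{\left(O,K \right)} = 3 - K$
$H{\left(l \right)} = - \frac{5}{3} + l^{2} \left(3 - l\right)$ ($H{\left(l \right)} = - \frac{5}{3} + \left(3 - l\right) l^{2} = - \frac{5}{3} + l^{2} \left(3 - l\right)$)
$H{\left(179 \right)} \frac{2}{1} = \left(- \frac{5}{3} + 179^{2} \left(3 - 179\right)\right) \frac{2}{1} = \left(- \frac{5}{3} + 32041 \left(3 - 179\right)\right) 2 \cdot 1 = \left(- \frac{5}{3} + 32041 \left(-176\right)\right) 2 = \left(- \frac{5}{3} - 5639216\right) 2 = \left(- \frac{16917653}{3}\right) 2 = - \frac{33835306}{3}$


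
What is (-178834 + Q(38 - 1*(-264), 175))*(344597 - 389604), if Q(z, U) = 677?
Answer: 8018312099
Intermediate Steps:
(-178834 + Q(38 - 1*(-264), 175))*(344597 - 389604) = (-178834 + 677)*(344597 - 389604) = -178157*(-45007) = 8018312099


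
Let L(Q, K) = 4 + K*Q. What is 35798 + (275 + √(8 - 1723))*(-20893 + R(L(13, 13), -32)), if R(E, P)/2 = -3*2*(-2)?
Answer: -5703177 - 146083*I*√35 ≈ -5.7032e+6 - 8.6424e+5*I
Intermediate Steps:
R(E, P) = 24 (R(E, P) = 2*(-3*2*(-2)) = 2*(-6*(-2)) = 2*12 = 24)
35798 + (275 + √(8 - 1723))*(-20893 + R(L(13, 13), -32)) = 35798 + (275 + √(8 - 1723))*(-20893 + 24) = 35798 + (275 + √(-1715))*(-20869) = 35798 + (275 + 7*I*√35)*(-20869) = 35798 + (-5738975 - 146083*I*√35) = -5703177 - 146083*I*√35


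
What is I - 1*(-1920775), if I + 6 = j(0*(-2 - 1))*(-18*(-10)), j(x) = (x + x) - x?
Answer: 1920769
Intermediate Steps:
j(x) = x (j(x) = 2*x - x = x)
I = -6 (I = -6 + (0*(-2 - 1))*(-18*(-10)) = -6 + (0*(-3))*180 = -6 + 0*180 = -6 + 0 = -6)
I - 1*(-1920775) = -6 - 1*(-1920775) = -6 + 1920775 = 1920769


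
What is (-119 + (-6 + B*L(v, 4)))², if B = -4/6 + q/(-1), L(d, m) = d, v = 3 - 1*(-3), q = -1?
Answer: 15129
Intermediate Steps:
v = 6 (v = 3 + 3 = 6)
B = ⅓ (B = -4/6 - 1/(-1) = -4*⅙ - 1*(-1) = -⅔ + 1 = ⅓ ≈ 0.33333)
(-119 + (-6 + B*L(v, 4)))² = (-119 + (-6 + (⅓)*6))² = (-119 + (-6 + 2))² = (-119 - 4)² = (-123)² = 15129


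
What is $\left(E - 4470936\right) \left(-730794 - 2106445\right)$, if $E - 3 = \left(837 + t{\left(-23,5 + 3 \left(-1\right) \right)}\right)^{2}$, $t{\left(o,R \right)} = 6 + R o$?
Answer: $10882865726036$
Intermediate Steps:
$E = 635212$ ($E = 3 + \left(837 + \left(6 + \left(5 + 3 \left(-1\right)\right) \left(-23\right)\right)\right)^{2} = 3 + \left(837 + \left(6 + \left(5 - 3\right) \left(-23\right)\right)\right)^{2} = 3 + \left(837 + \left(6 + 2 \left(-23\right)\right)\right)^{2} = 3 + \left(837 + \left(6 - 46\right)\right)^{2} = 3 + \left(837 - 40\right)^{2} = 3 + 797^{2} = 3 + 635209 = 635212$)
$\left(E - 4470936\right) \left(-730794 - 2106445\right) = \left(635212 - 4470936\right) \left(-730794 - 2106445\right) = \left(-3835724\right) \left(-2837239\right) = 10882865726036$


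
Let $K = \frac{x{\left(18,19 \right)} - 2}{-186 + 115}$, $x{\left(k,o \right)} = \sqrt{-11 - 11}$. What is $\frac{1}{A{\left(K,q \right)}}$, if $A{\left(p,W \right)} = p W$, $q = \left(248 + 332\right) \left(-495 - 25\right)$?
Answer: $- \frac{71}{3920800} - \frac{71 i \sqrt{22}}{7841600} \approx -1.8109 \cdot 10^{-5} - 4.2468 \cdot 10^{-5} i$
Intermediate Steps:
$x{\left(k,o \right)} = i \sqrt{22}$ ($x{\left(k,o \right)} = \sqrt{-22} = i \sqrt{22}$)
$q = -301600$ ($q = 580 \left(-520\right) = -301600$)
$K = \frac{2}{71} - \frac{i \sqrt{22}}{71}$ ($K = \frac{i \sqrt{22} - 2}{-186 + 115} = \frac{-2 + i \sqrt{22}}{-71} = \left(-2 + i \sqrt{22}\right) \left(- \frac{1}{71}\right) = \frac{2}{71} - \frac{i \sqrt{22}}{71} \approx 0.028169 - 0.066062 i$)
$A{\left(p,W \right)} = W p$
$\frac{1}{A{\left(K,q \right)}} = \frac{1}{\left(-301600\right) \left(\frac{2}{71} - \frac{i \sqrt{22}}{71}\right)} = \frac{1}{- \frac{603200}{71} + \frac{301600 i \sqrt{22}}{71}}$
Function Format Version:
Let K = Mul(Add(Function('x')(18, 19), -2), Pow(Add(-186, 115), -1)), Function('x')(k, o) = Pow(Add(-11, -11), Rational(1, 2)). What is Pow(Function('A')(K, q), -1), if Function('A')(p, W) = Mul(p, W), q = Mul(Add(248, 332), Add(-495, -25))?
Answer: Add(Rational(-71, 3920800), Mul(Rational(-71, 7841600), I, Pow(22, Rational(1, 2)))) ≈ Add(-1.8109e-5, Mul(-4.2468e-5, I))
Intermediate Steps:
Function('x')(k, o) = Mul(I, Pow(22, Rational(1, 2))) (Function('x')(k, o) = Pow(-22, Rational(1, 2)) = Mul(I, Pow(22, Rational(1, 2))))
q = -301600 (q = Mul(580, -520) = -301600)
K = Add(Rational(2, 71), Mul(Rational(-1, 71), I, Pow(22, Rational(1, 2)))) (K = Mul(Add(Mul(I, Pow(22, Rational(1, 2))), -2), Pow(Add(-186, 115), -1)) = Mul(Add(-2, Mul(I, Pow(22, Rational(1, 2)))), Pow(-71, -1)) = Mul(Add(-2, Mul(I, Pow(22, Rational(1, 2)))), Rational(-1, 71)) = Add(Rational(2, 71), Mul(Rational(-1, 71), I, Pow(22, Rational(1, 2)))) ≈ Add(0.028169, Mul(-0.066062, I)))
Function('A')(p, W) = Mul(W, p)
Pow(Function('A')(K, q), -1) = Pow(Mul(-301600, Add(Rational(2, 71), Mul(Rational(-1, 71), I, Pow(22, Rational(1, 2))))), -1) = Pow(Add(Rational(-603200, 71), Mul(Rational(301600, 71), I, Pow(22, Rational(1, 2)))), -1)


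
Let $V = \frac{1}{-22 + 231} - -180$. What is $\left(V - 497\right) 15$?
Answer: $- \frac{993780}{209} \approx -4754.9$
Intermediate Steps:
$V = \frac{37621}{209}$ ($V = \frac{1}{209} + 180 = \frac{37621}{209} \approx 180.0$)
$\left(V - 497\right) 15 = \left(\frac{37621}{209} - 497\right) 15 = \left(- \frac{66252}{209}\right) 15 = - \frac{993780}{209}$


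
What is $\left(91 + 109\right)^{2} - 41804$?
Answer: $-1804$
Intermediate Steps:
$\left(91 + 109\right)^{2} - 41804 = 200^{2} - 41804 = 40000 - 41804 = -1804$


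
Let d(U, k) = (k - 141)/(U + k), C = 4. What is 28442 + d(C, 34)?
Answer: 1080689/38 ≈ 28439.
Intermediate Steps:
d(U, k) = (-141 + k)/(U + k)
28442 + d(C, 34) = 28442 + (-141 + 34)/(4 + 34) = 28442 - 107/38 = 1080689/38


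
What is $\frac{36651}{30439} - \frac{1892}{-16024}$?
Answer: $\frac{161221553}{121938634} \approx 1.3222$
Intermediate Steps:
$\frac{36651}{30439} - \frac{1892}{-16024} = 36651 \cdot \frac{1}{30439} - - \frac{473}{4006} = \frac{36651}{30439} + \frac{473}{4006} = \frac{161221553}{121938634}$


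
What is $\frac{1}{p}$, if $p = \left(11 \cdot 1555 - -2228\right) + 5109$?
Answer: $\frac{1}{24442} \approx 4.0913 \cdot 10^{-5}$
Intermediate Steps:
$p = 24442$ ($p = \left(17105 + 2228\right) + 5109 = 19333 + 5109 = 24442$)
$\frac{1}{p} = \frac{1}{24442}$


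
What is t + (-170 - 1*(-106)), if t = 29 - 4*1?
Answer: -39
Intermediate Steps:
t = 25 (t = 29 - 4 = 25)
t + (-170 - 1*(-106)) = 25 + (-170 - 1*(-106)) = 25 + (-170 + 106) = 25 - 64 = -39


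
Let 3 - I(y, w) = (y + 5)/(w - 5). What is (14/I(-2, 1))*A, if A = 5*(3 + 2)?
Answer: 280/3 ≈ 93.333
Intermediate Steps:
A = 25 (A = 5*5 = 25)
I(y, w) = 3 - (5 + y)/(-5 + w) (I(y, w) = 3 - (y + 5)/(w - 5) = 3 - (5 + y)/(-5 + w))
(14/I(-2, 1))*A = (14/((-20 - 1*(-2) + 3*1)/(-5 + 1)))*25 = (14/((-20 + 2 + 3)/(-4)))*25 = (14/(-1/4*(-15)))*25 = (14/(15/4))*25 = ((4/15)*14)*25 = (56/15)*25 = 280/3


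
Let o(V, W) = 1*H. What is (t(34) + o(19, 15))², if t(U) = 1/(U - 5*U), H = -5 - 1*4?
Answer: 1500625/18496 ≈ 81.132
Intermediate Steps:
H = -9 (H = -5 - 4 = -9)
t(U) = -1/(4*U) (t(U) = 1/(-4*U) = -1/(4*U))
o(V, W) = -9 (o(V, W) = 1*(-9) = -9)
(t(34) + o(19, 15))² = (-¼/34 - 9)² = (-¼*1/34 - 9)² = (-1/136 - 9)² = (-1225/136)² = 1500625/18496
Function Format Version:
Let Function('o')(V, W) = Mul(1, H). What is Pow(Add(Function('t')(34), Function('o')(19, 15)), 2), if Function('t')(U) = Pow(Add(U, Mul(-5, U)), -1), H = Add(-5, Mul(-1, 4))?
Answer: Rational(1500625, 18496) ≈ 81.132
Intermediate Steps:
H = -9 (H = Add(-5, -4) = -9)
Function('t')(U) = Mul(Rational(-1, 4), Pow(U, -1)) (Function('t')(U) = Pow(Mul(-4, U), -1) = Mul(Rational(-1, 4), Pow(U, -1)))
Function('o')(V, W) = -9 (Function('o')(V, W) = Mul(1, -9) = -9)
Pow(Add(Function('t')(34), Function('o')(19, 15)), 2) = Pow(Add(Mul(Rational(-1, 4), Pow(34, -1)), -9), 2) = Pow(Add(Mul(Rational(-1, 4), Rational(1, 34)), -9), 2) = Pow(Add(Rational(-1, 136), -9), 2) = Pow(Rational(-1225, 136), 2) = Rational(1500625, 18496)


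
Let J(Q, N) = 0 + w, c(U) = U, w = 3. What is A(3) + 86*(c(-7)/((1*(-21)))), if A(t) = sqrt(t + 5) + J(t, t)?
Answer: 95/3 + 2*sqrt(2) ≈ 34.495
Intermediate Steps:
J(Q, N) = 3 (J(Q, N) = 0 + 3 = 3)
A(t) = 3 + sqrt(5 + t) (A(t) = sqrt(t + 5) + 3 = sqrt(5 + t) + 3 = 3 + sqrt(5 + t))
A(3) + 86*(c(-7)/((1*(-21)))) = (3 + sqrt(5 + 3)) + 86*(-7/(1*(-21))) = (3 + sqrt(8)) + 86*(-7/(-21)) = (3 + 2*sqrt(2)) + 86*(-7*(-1/21)) = (3 + 2*sqrt(2)) + 86*(1/3) = (3 + 2*sqrt(2)) + 86/3 = 95/3 + 2*sqrt(2)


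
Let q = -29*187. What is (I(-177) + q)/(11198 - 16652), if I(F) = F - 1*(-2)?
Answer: 311/303 ≈ 1.0264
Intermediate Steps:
I(F) = 2 + F (I(F) = F + 2 = 2 + F)
q = -5423
(I(-177) + q)/(11198 - 16652) = ((2 - 177) - 5423)/(11198 - 16652) = (-175 - 5423)/(-5454) = -5598*(-1/5454) = 311/303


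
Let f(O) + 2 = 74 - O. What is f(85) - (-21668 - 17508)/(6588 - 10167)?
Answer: -85703/3579 ≈ -23.946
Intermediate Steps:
f(O) = 72 - O (f(O) = -2 + (74 - O) = 72 - O)
f(85) - (-21668 - 17508)/(6588 - 10167) = (72 - 1*85) - (-21668 - 17508)/(6588 - 10167) = (72 - 85) - (-39176)/(-3579) = -13 - (-39176)*(-1)/3579 = -13 - 1*39176/3579 = -13 - 39176/3579 = -85703/3579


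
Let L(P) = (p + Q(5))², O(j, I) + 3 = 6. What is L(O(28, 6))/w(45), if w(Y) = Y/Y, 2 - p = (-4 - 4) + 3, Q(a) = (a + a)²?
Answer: 11449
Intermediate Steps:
O(j, I) = 3 (O(j, I) = -3 + 6 = 3)
Q(a) = 4*a² (Q(a) = (2*a)² = 4*a²)
p = 7 (p = 2 - ((-4 - 4) + 3) = 2 - (-8 + 3) = 2 - 1*(-5) = 2 + 5 = 7)
L(P) = 11449 (L(P) = (7 + 4*5²)² = (7 + 4*25)² = (7 + 100)² = 107² = 11449)
w(Y) = 1
L(O(28, 6))/w(45) = 11449/1 = 11449*1 = 11449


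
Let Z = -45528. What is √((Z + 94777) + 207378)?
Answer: √256627 ≈ 506.58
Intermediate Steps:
√((Z + 94777) + 207378) = √((-45528 + 94777) + 207378) = √(49249 + 207378) = √256627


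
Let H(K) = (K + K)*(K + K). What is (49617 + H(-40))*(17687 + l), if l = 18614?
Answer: 2033473117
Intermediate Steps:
H(K) = 4*K**2 (H(K) = (2*K)*(2*K) = 4*K**2)
(49617 + H(-40))*(17687 + l) = (49617 + 4*(-40)**2)*(17687 + 18614) = (49617 + 4*1600)*36301 = (49617 + 6400)*36301 = 56017*36301 = 2033473117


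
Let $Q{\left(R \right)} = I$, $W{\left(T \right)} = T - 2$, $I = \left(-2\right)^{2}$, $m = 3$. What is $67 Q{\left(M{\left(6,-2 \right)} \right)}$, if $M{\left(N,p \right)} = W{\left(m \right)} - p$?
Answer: $268$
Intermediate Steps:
$I = 4$
$W{\left(T \right)} = -2 + T$
$M{\left(N,p \right)} = 1 - p$ ($M{\left(N,p \right)} = \left(-2 + 3\right) - p = 1 - p$)
$Q{\left(R \right)} = 4$
$67 Q{\left(M{\left(6,-2 \right)} \right)} = 67 \cdot 4 = 268$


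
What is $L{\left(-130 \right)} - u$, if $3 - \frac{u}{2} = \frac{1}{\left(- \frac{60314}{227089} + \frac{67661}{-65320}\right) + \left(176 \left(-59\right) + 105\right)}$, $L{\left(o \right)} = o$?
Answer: $- \frac{20738992408538104}{152492373100229} \approx -136.0$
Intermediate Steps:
$u = \frac{914983905508334}{152492373100229}$ ($u = 6 - \frac{2}{\left(- \frac{60314}{227089} + \frac{67661}{-65320}\right) + \left(176 \left(-59\right) + 105\right)} = 6 - \frac{2}{\left(\left(-60314\right) \frac{1}{227089} + 67661 \left(- \frac{1}{65320}\right)\right) + \left(-10384 + 105\right)} = 6 - \frac{2}{\left(- \frac{60314}{227089} - \frac{67661}{65320}\right) - 10279} = 6 - \frac{2}{- \frac{19304779309}{14833453480} - 10279} = 6 - \frac{2}{- \frac{152492373100229}{14833453480}} = 6 - - \frac{29666906960}{152492373100229} = 6 + \frac{29666906960}{152492373100229} = \frac{914983905508334}{152492373100229} \approx 6.0002$)
$L{\left(-130 \right)} - u = -130 - \frac{914983905508334}{152492373100229} = - \frac{20738992408538104}{152492373100229}$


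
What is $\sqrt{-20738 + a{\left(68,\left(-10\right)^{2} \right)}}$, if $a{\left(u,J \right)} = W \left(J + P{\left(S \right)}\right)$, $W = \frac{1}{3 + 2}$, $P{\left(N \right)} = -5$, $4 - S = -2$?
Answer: $i \sqrt{20719} \approx 143.94 i$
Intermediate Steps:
$S = 6$ ($S = 4 - -2 = 4 + 2 = 6$)
$W = \frac{1}{5} \approx 0.2$
$a{\left(u,J \right)} = -1 + \frac{J}{5}$ ($a{\left(u,J \right)} = \frac{J - 5}{5} = \frac{-5 + J}{5} = -1 + \frac{J}{5}$)
$\sqrt{-20738 + a{\left(68,\left(-10\right)^{2} \right)}} = \sqrt{-20738 - \left(1 - \frac{\left(-10\right)^{2}}{5}\right)} = \sqrt{-20738 + \left(-1 + \frac{1}{5} \cdot 100\right)} = \sqrt{-20738 + \left(-1 + 20\right)} = \sqrt{-20738 + 19} = \sqrt{-20719} = i \sqrt{20719}$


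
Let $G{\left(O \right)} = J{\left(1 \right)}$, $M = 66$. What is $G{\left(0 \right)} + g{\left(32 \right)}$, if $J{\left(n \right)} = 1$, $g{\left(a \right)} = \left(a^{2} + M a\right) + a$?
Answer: $3169$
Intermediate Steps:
$g{\left(a \right)} = a^{2} + 67 a$ ($g{\left(a \right)} = \left(a^{2} + 66 a\right) + a = a^{2} + 67 a$)
$G{\left(O \right)} = 1$
$G{\left(0 \right)} + g{\left(32 \right)} = 1 + 32 \left(67 + 32\right) = 1 + 32 \cdot 99 = 1 + 3168 = 3169$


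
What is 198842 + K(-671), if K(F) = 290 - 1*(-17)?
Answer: 199149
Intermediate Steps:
K(F) = 307 (K(F) = 290 + 17 = 307)
198842 + K(-671) = 198842 + 307 = 199149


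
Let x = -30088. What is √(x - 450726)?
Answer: I*√480814 ≈ 693.41*I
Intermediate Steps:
√(x - 450726) = √(-30088 - 450726) = √(-480814) = I*√480814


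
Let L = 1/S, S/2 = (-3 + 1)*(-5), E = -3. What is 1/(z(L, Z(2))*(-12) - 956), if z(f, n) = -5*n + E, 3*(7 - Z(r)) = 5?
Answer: -1/600 ≈ -0.0016667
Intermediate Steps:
S = 20 (S = 2*((-3 + 1)*(-5)) = 2*(-2*(-5)) = 2*10 = 20)
Z(r) = 16/3 (Z(r) = 7 - 1/3*5 = 7 - 5/3 = 16/3)
L = 1/20 ≈ 0.050000
z(f, n) = -3 - 5*n (z(f, n) = -5*n - 3 = -3 - 5*n)
1/(z(L, Z(2))*(-12) - 956) = 1/((-3 - 5*16/3)*(-12) - 956) = 1/((-3 - 80/3)*(-12) - 956) = 1/(-89/3*(-12) - 956) = 1/(356 - 956) = 1/(-600) = -1/600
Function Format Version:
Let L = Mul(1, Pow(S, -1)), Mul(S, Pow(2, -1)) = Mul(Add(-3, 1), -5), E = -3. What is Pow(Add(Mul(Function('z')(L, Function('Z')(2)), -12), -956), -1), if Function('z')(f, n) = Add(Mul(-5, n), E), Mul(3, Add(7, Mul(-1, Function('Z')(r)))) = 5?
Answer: Rational(-1, 600) ≈ -0.0016667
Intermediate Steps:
S = 20 (S = Mul(2, Mul(Add(-3, 1), -5)) = Mul(2, Mul(-2, -5)) = Mul(2, 10) = 20)
Function('Z')(r) = Rational(16, 3) (Function('Z')(r) = Add(7, Mul(Rational(-1, 3), 5)) = Add(7, Rational(-5, 3)) = Rational(16, 3))
L = Rational(1, 20) (L = Mul(1, Pow(20, -1)) = Mul(1, Rational(1, 20)) = Rational(1, 20) ≈ 0.050000)
Function('z')(f, n) = Add(-3, Mul(-5, n)) (Function('z')(f, n) = Add(Mul(-5, n), -3) = Add(-3, Mul(-5, n)))
Pow(Add(Mul(Function('z')(L, Function('Z')(2)), -12), -956), -1) = Pow(Add(Mul(Add(-3, Mul(-5, Rational(16, 3))), -12), -956), -1) = Pow(Add(Mul(Add(-3, Rational(-80, 3)), -12), -956), -1) = Pow(Add(Mul(Rational(-89, 3), -12), -956), -1) = Pow(Add(356, -956), -1) = Pow(-600, -1) = Rational(-1, 600)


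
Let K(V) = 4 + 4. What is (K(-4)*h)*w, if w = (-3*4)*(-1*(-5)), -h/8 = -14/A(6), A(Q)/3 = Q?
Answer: -8960/3 ≈ -2986.7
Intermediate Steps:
A(Q) = 3*Q
K(V) = 8
h = 56/9 (h = -(-112)/(3*6) = -(-112)/18 = -8*(-7/9) = 56/9 ≈ 6.2222)
w = -60 (w = -12*5 = -60)
(K(-4)*h)*w = (8*(56/9))*(-60) = (448/9)*(-60) = -8960/3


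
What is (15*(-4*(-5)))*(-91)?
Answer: -27300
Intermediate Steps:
(15*(-4*(-5)))*(-91) = (15*20)*(-91) = 300*(-91) = -27300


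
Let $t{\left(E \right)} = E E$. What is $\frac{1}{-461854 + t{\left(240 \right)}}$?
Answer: $- \frac{1}{404254} \approx -2.4737 \cdot 10^{-6}$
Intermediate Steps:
$t{\left(E \right)} = E^{2}$
$\frac{1}{-461854 + t{\left(240 \right)}} = \frac{1}{-461854 + 240^{2}} = \frac{1}{-461854 + 57600} = \frac{1}{-404254} = - \frac{1}{404254}$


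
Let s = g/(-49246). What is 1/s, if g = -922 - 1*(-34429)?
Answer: -49246/33507 ≈ -1.4697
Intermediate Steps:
g = 33507 (g = -922 + 34429 = 33507)
s = -33507/49246 (s = 33507/(-49246) = 33507*(-1/49246) = -33507/49246 ≈ -0.68040)
1/s = 1/(-33507/49246) = -49246/33507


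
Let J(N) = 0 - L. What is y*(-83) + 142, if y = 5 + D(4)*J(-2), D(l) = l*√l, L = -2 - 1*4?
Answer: -4257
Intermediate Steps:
L = -6 (L = -2 - 4 = -6)
D(l) = l^(3/2)
J(N) = 6 (J(N) = 0 - 1*(-6) = 0 + 6 = 6)
y = 53 (y = 5 + 4^(3/2)*6 = 5 + 8*6 = 5 + 48 = 53)
y*(-83) + 142 = 53*(-83) + 142 = -4399 + 142 = -4257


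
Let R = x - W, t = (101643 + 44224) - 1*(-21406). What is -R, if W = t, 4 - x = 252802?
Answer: 420071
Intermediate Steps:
x = -252798 (x = 4 - 1*252802 = 4 - 252802 = -252798)
t = 167273 (t = 145867 + 21406 = 167273)
W = 167273
R = -420071 (R = -252798 - 1*167273 = -252798 - 167273 = -420071)
-R = -1*(-420071) = 420071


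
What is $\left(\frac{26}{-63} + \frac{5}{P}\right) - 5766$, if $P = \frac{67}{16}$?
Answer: $- \frac{24334988}{4221} \approx -5765.2$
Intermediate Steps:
$P = \frac{67}{16}$ ($P = 67 \cdot \frac{1}{16} = \frac{67}{16} \approx 4.1875$)
$\left(\frac{26}{-63} + \frac{5}{P}\right) - 5766 = \left(\frac{26}{-63} + \frac{5}{\frac{67}{16}}\right) - 5766 = \left(26 \left(- \frac{1}{63}\right) + 5 \cdot \frac{16}{67}\right) - 5766 = \left(- \frac{26}{63} + \frac{80}{67}\right) - 5766 = \frac{3298}{4221} - 5766 = - \frac{24334988}{4221}$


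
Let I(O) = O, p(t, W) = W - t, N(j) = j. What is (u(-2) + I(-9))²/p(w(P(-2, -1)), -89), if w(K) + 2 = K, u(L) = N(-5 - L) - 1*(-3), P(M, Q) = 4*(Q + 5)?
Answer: -81/103 ≈ -0.78641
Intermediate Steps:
P(M, Q) = 20 + 4*Q (P(M, Q) = 4*(5 + Q) = 20 + 4*Q)
u(L) = -2 - L (u(L) = (-5 - L) - 1*(-3) = (-5 - L) + 3 = -2 - L)
w(K) = -2 + K
(u(-2) + I(-9))²/p(w(P(-2, -1)), -89) = ((-2 - 1*(-2)) - 9)²/(-89 - (-2 + (20 + 4*(-1)))) = ((-2 + 2) - 9)²/(-89 - (-2 + (20 - 4))) = (0 - 9)²/(-89 - (-2 + 16)) = (-9)²/(-89 - 1*14) = 81/(-89 - 14) = 81/(-103) = 81*(-1/103) = -81/103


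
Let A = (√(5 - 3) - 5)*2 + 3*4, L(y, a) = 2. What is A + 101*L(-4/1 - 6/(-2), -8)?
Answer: 204 + 2*√2 ≈ 206.83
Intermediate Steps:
A = 2 + 2*√2 (A = (√2 - 5)*2 + 12 = (-5 + √2)*2 + 12 = (-10 + 2*√2) + 12 = 2 + 2*√2 ≈ 4.8284)
A + 101*L(-4/1 - 6/(-2), -8) = (2 + 2*√2) + 101*2 = (2 + 2*√2) + 202 = 204 + 2*√2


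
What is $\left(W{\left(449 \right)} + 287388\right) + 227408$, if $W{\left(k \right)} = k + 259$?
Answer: $515504$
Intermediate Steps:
$W{\left(k \right)} = 259 + k$
$\left(W{\left(449 \right)} + 287388\right) + 227408 = \left(\left(259 + 449\right) + 287388\right) + 227408 = \left(708 + 287388\right) + 227408 = 288096 + 227408 = 515504$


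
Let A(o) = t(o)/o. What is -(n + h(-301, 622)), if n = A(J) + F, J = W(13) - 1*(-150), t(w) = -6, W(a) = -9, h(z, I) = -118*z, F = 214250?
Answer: -11739094/47 ≈ -2.4977e+5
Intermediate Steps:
J = 141 (J = -9 - 1*(-150) = -9 + 150 = 141)
A(o) = -6/o
n = 10069748/47 (n = -6/141 + 214250 = -6*1/141 + 214250 = -2/47 + 214250 = 10069748/47 ≈ 2.1425e+5)
-(n + h(-301, 622)) = -(10069748/47 - 118*(-301)) = -(10069748/47 + 35518) = -1*11739094/47 = -11739094/47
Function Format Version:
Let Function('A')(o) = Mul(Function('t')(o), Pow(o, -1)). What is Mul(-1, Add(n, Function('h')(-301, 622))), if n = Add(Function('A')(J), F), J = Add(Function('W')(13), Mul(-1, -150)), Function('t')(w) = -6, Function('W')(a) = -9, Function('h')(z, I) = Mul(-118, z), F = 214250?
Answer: Rational(-11739094, 47) ≈ -2.4977e+5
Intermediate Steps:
J = 141 (J = Add(-9, Mul(-1, -150)) = Add(-9, 150) = 141)
Function('A')(o) = Mul(-6, Pow(o, -1))
n = Rational(10069748, 47) (n = Add(Mul(-6, Pow(141, -1)), 214250) = Add(Mul(-6, Rational(1, 141)), 214250) = Add(Rational(-2, 47), 214250) = Rational(10069748, 47) ≈ 2.1425e+5)
Mul(-1, Add(n, Function('h')(-301, 622))) = Mul(-1, Add(Rational(10069748, 47), Mul(-118, -301))) = Mul(-1, Add(Rational(10069748, 47), 35518)) = Mul(-1, Rational(11739094, 47)) = Rational(-11739094, 47)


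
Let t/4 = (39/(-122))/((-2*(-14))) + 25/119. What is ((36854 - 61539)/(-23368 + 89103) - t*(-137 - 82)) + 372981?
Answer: 71223337537501/190868146 ≈ 3.7315e+5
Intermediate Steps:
t = 11537/14518 (t = 4*((39/(-122))/((-2*(-14))) + 25/119) = 4*((39*(-1/122))/28 + 25*(1/119)) = 4*(-39/122*1/28 + 25/119) = 4*(-39/3416 + 25/119) = 4*(11537/58072) = 11537/14518 ≈ 0.79467)
((36854 - 61539)/(-23368 + 89103) - t*(-137 - 82)) + 372981 = ((36854 - 61539)/(-23368 + 89103) - 11537*(-137 - 82)/14518) + 372981 = (-24685/65735 - 11537*(-219)/14518) + 372981 = (-24685*1/65735 - 1*(-2526603/14518)) + 372981 = (-4937/13147 + 2526603/14518) + 372981 = 33145574275/190868146 + 372981 = 71223337537501/190868146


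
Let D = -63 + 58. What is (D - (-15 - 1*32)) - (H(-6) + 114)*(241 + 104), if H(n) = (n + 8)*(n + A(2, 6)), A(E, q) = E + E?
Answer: -37908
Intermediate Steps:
A(E, q) = 2*E
D = -5
H(n) = (4 + n)*(8 + n) (H(n) = (n + 8)*(n + 2*2) = (8 + n)*(n + 4) = (8 + n)*(4 + n) = (4 + n)*(8 + n))
(D - (-15 - 1*32)) - (H(-6) + 114)*(241 + 104) = (-5 - (-15 - 1*32)) - ((32 + (-6)² + 12*(-6)) + 114)*(241 + 104) = (-5 - (-15 - 32)) - ((32 + 36 - 72) + 114)*345 = (-5 - 1*(-47)) - (-4 + 114)*345 = (-5 + 47) - 110*345 = 42 - 1*37950 = 42 - 37950 = -37908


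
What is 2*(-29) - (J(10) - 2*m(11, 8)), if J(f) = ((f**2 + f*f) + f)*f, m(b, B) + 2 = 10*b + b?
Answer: -1920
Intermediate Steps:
m(b, B) = -2 + 11*b (m(b, B) = -2 + (10*b + b) = -2 + 11*b)
J(f) = f*(f + 2*f**2) (J(f) = ((f**2 + f**2) + f)*f = (2*f**2 + f)*f = (f + 2*f**2)*f = f*(f + 2*f**2))
2*(-29) - (J(10) - 2*m(11, 8)) = 2*(-29) - (10**2*(1 + 2*10) - 2*(-2 + 11*11)) = -58 - (100*(1 + 20) - 2*(-2 + 121)) = -58 - (100*21 - 2*119) = -58 - (2100 - 238) = -58 - 1*1862 = -58 - 1862 = -1920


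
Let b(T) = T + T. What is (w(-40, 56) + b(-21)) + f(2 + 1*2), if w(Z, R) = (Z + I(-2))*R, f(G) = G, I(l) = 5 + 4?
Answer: -1774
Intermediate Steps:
I(l) = 9
w(Z, R) = R*(9 + Z) (w(Z, R) = (Z + 9)*R = (9 + Z)*R = R*(9 + Z))
b(T) = 2*T
(w(-40, 56) + b(-21)) + f(2 + 1*2) = (56*(9 - 40) + 2*(-21)) + (2 + 1*2) = (56*(-31) - 42) + (2 + 2) = (-1736 - 42) + 4 = -1778 + 4 = -1774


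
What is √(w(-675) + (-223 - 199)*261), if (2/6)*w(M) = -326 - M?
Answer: I*√109095 ≈ 330.3*I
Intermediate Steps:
w(M) = -978 - 3*M (w(M) = 3*(-326 - M) = -978 - 3*M)
√(w(-675) + (-223 - 199)*261) = √((-978 - 3*(-675)) + (-223 - 199)*261) = √((-978 + 2025) - 422*261) = √(1047 - 110142) = √(-109095) = I*√109095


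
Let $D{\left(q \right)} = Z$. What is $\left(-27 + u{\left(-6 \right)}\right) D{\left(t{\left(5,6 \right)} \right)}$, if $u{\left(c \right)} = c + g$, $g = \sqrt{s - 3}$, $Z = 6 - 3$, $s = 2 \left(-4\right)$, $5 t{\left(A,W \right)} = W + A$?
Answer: $-99 + 3 i \sqrt{11} \approx -99.0 + 9.9499 i$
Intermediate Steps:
$t{\left(A,W \right)} = \frac{A}{5} + \frac{W}{5}$ ($t{\left(A,W \right)} = \frac{W + A}{5} = \frac{A + W}{5} = \frac{A}{5} + \frac{W}{5}$)
$s = -8$
$Z = 3$
$D{\left(q \right)} = 3$
$g = i \sqrt{11}$ ($g = \sqrt{-8 - 3} = \sqrt{-11} = i \sqrt{11} \approx 3.3166 i$)
$u{\left(c \right)} = c + i \sqrt{11}$
$\left(-27 + u{\left(-6 \right)}\right) D{\left(t{\left(5,6 \right)} \right)} = \left(-27 - \left(6 - i \sqrt{11}\right)\right) 3 = \left(-33 + i \sqrt{11}\right) 3 = -99 + 3 i \sqrt{11}$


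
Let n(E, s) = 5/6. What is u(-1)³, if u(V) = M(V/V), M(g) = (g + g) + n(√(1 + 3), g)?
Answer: 4913/216 ≈ 22.745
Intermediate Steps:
n(E, s) = ⅚ (n(E, s) = 5*(⅙) = ⅚)
M(g) = ⅚ + 2*g (M(g) = (g + g) + ⅚ = 2*g + ⅚ = ⅚ + 2*g)
u(V) = 17/6 (u(V) = ⅚ + 2*(V/V) = ⅚ + 2*1 = ⅚ + 2 = 17/6)
u(-1)³ = (17/6)³ = 4913/216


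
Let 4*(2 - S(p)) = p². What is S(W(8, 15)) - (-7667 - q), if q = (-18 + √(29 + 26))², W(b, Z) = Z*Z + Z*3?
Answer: -10556 + (18 - √55)² ≈ -10444.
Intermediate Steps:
W(b, Z) = Z² + 3*Z
q = (-18 + √55)² ≈ 112.02
S(p) = 2 - p²/4
S(W(8, 15)) - (-7667 - q) = (2 - 225*(3 + 15)²/4) - (-7667 - (18 - √55)²) = (2 - (15*18)²/4) + (7667 + (18 - √55)²) = (2 - ¼*270²) + (7667 + (18 - √55)²) = (2 - ¼*72900) + (7667 + (18 - √55)²) = (2 - 18225) + (7667 + (18 - √55)²) = -18223 + (7667 + (18 - √55)²) = -10556 + (18 - √55)²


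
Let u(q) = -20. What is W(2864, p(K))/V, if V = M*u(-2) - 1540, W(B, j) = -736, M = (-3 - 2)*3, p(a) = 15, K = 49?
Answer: 92/155 ≈ 0.59355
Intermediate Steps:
M = -15 (M = -5*3 = -15)
V = -1240 (V = -15*(-20) - 1540 = 300 - 1540 = -1240)
W(2864, p(K))/V = -736/(-1240) = -736*(-1/1240) = 92/155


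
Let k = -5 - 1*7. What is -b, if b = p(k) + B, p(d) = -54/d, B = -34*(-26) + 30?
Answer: -1837/2 ≈ -918.50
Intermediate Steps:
k = -12 (k = -5 - 7 = -12)
B = 914 (B = 884 + 30 = 914)
b = 1837/2 (b = -54/(-12) + 914 = -54*(-1/12) + 914 = 9/2 + 914 = 1837/2 ≈ 918.50)
-b = -1*1837/2 = -1837/2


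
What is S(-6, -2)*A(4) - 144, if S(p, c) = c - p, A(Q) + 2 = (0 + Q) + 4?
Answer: -120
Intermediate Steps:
A(Q) = 2 + Q (A(Q) = -2 + ((0 + Q) + 4) = -2 + (Q + 4) = -2 + (4 + Q) = 2 + Q)
S(-6, -2)*A(4) - 144 = (-2 - 1*(-6))*(2 + 4) - 144 = (-2 + 6)*6 - 144 = 4*6 - 144 = 24 - 144 = -120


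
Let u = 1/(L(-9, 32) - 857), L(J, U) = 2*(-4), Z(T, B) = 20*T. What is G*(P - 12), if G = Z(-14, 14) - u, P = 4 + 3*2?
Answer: 484398/865 ≈ 560.00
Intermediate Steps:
P = 10 (P = 4 + 6 = 10)
L(J, U) = -8
u = -1/865 (u = 1/(-8 - 857) = 1/(-865) = -1/865 ≈ -0.0011561)
G = -242199/865 (G = 20*(-14) - 1*(-1/865) = -280 + 1/865 = -242199/865 ≈ -280.00)
G*(P - 12) = -242199*(10 - 12)/865 = -242199/865*(-2) = 484398/865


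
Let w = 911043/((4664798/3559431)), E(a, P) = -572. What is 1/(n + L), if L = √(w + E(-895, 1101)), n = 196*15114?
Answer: 13818736366512/40935847522792192051 - √15114535300099925446/40935847522792192051 ≈ 3.3748e-7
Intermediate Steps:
w = 3242794696533/4664798 (w = 911043/((4664798*(1/3559431))) = 911043/(4664798/3559431) = 911043*(3559431/4664798) = 3242794696533/4664798 ≈ 6.9516e+5)
n = 2962344
L = √15114535300099925446/4664798 (L = √(3242794696533/4664798 - 572) = √(3240126432077/4664798) = √15114535300099925446/4664798 ≈ 833.42)
1/(n + L) = 1/(2962344 + √15114535300099925446/4664798)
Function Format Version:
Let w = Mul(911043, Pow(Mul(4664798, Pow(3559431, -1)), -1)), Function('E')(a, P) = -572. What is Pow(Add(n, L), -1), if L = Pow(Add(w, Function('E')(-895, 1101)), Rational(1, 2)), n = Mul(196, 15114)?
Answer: Add(Rational(13818736366512, 40935847522792192051), Mul(Rational(-1, 40935847522792192051), Pow(15114535300099925446, Rational(1, 2)))) ≈ 3.3748e-7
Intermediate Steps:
w = Rational(3242794696533, 4664798) (w = Mul(911043, Pow(Mul(4664798, Rational(1, 3559431)), -1)) = Mul(911043, Pow(Rational(4664798, 3559431), -1)) = Mul(911043, Rational(3559431, 4664798)) = Rational(3242794696533, 4664798) ≈ 6.9516e+5)
n = 2962344
L = Mul(Rational(1, 4664798), Pow(15114535300099925446, Rational(1, 2))) (L = Pow(Add(Rational(3242794696533, 4664798), -572), Rational(1, 2)) = Pow(Rational(3240126432077, 4664798), Rational(1, 2)) = Mul(Rational(1, 4664798), Pow(15114535300099925446, Rational(1, 2))) ≈ 833.42)
Pow(Add(n, L), -1) = Pow(Add(2962344, Mul(Rational(1, 4664798), Pow(15114535300099925446, Rational(1, 2)))), -1)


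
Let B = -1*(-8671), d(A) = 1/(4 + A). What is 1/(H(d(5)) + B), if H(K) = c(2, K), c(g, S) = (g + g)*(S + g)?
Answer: 9/78115 ≈ 0.00011521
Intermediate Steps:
B = 8671
c(g, S) = 2*g*(S + g) (c(g, S) = (2*g)*(S + g) = 2*g*(S + g))
H(K) = 8 + 4*K (H(K) = 2*2*(K + 2) = 2*2*(2 + K) = 8 + 4*K)
1/(H(d(5)) + B) = 1/((8 + 4/(4 + 5)) + 8671) = 1/((8 + 4/9) + 8671) = 1/(76/9 + 8671) = 1/(78115/9) = 9/78115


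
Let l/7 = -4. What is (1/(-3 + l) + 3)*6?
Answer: 552/31 ≈ 17.806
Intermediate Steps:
l = -28 (l = 7*(-4) = -28)
(1/(-3 + l) + 3)*6 = (1/(-3 - 28) + 3)*6 = (1/(-31) + 3)*6 = (-1/31 + 3)*6 = (92/31)*6 = 552/31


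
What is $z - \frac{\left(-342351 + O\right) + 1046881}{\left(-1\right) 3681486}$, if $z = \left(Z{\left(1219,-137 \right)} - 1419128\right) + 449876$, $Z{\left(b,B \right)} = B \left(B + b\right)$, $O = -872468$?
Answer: $- \frac{2057004616067}{1840743} \approx -1.1175 \cdot 10^{6}$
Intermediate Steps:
$z = -1117486$ ($z = \left(- 137 \left(-137 + 1219\right) - 1419128\right) + 449876 = \left(\left(-137\right) 1082 - 1419128\right) + 449876 = \left(-148234 - 1419128\right) + 449876 = -1567362 + 449876 = -1117486$)
$z - \frac{\left(-342351 + O\right) + 1046881}{\left(-1\right) 3681486} = -1117486 - \frac{\left(-342351 - 872468\right) + 1046881}{\left(-1\right) 3681486} = -1117486 - \frac{-1214819 + 1046881}{-3681486} = -1117486 - \left(-167938\right) \left(- \frac{1}{3681486}\right) = -1117486 - \frac{83969}{1840743} = - \frac{2057004616067}{1840743}$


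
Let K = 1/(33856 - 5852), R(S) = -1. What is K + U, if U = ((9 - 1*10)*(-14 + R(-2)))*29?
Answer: 12181741/28004 ≈ 435.00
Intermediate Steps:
U = 435 (U = ((9 - 1*10)*(-14 - 1))*29 = ((9 - 10)*(-15))*29 = -1*(-15)*29 = 15*29 = 435)
K = 1/28004 ≈ 3.5709e-5
K + U = 1/28004 + 435 = 12181741/28004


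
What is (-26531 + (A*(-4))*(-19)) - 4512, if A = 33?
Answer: -28535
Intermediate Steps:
(-26531 + (A*(-4))*(-19)) - 4512 = (-26531 + (33*(-4))*(-19)) - 4512 = (-26531 - 132*(-19)) - 4512 = (-26531 + 2508) - 4512 = -24023 - 4512 = -28535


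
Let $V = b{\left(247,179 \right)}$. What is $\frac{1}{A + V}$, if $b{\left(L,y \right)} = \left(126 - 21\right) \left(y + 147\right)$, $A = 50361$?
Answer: $\frac{1}{84591} \approx 1.1822 \cdot 10^{-5}$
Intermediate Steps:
$b{\left(L,y \right)} = 15435 + 105 y$ ($b{\left(L,y \right)} = 105 \left(147 + y\right) = 15435 + 105 y$)
$V = 34230$ ($V = 15435 + 105 \cdot 179 = 15435 + 18795 = 34230$)
$\frac{1}{A + V} = \frac{1}{50361 + 34230} = \frac{1}{84591}$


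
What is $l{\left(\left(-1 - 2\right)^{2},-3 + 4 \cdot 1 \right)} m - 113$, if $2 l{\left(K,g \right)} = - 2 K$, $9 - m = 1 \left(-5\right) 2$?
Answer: $-284$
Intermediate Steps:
$m = 19$ ($m = 9 - 1 \left(-5\right) 2 = 9 - \left(-5\right) 2 = 9 - -10 = 9 + 10 = 19$)
$l{\left(K,g \right)} = - K$ ($l{\left(K,g \right)} = \frac{\left(-2\right) K}{2} = - K$)
$l{\left(\left(-1 - 2\right)^{2},-3 + 4 \cdot 1 \right)} m - 113 = - \left(-1 - 2\right)^{2} \cdot 19 - 113 = - \left(-3\right)^{2} \cdot 19 - 113 = \left(-1\right) 9 \cdot 19 - 113 = \left(-9\right) 19 - 113 = -171 - 113 = -284$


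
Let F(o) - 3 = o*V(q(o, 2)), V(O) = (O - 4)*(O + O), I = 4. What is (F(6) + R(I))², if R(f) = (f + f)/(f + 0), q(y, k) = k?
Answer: 1849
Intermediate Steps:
V(O) = 2*O*(-4 + O) (V(O) = (-4 + O)*(2*O) = 2*O*(-4 + O))
F(o) = 3 - 8*o (F(o) = 3 + o*(2*2*(-4 + 2)) = 3 + o*(2*2*(-2)) = 3 + o*(-8) = 3 - 8*o)
R(f) = 2 (R(f) = (2*f)/f = 2)
(F(6) + R(I))² = ((3 - 8*6) + 2)² = ((3 - 48) + 2)² = (-45 + 2)² = (-43)² = 1849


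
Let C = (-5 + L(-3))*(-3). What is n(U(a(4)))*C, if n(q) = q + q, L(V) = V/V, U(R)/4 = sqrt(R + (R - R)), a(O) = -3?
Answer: 96*I*sqrt(3) ≈ 166.28*I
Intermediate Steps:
U(R) = 4*sqrt(R) (U(R) = 4*sqrt(R + (R - R)) = 4*sqrt(R + 0) = 4*sqrt(R))
L(V) = 1
n(q) = 2*q
C = 12 (C = (-5 + 1)*(-3) = -4*(-3) = 12)
n(U(a(4)))*C = (2*(4*sqrt(-3)))*12 = (2*(4*(I*sqrt(3))))*12 = (2*(4*I*sqrt(3)))*12 = (8*I*sqrt(3))*12 = 96*I*sqrt(3)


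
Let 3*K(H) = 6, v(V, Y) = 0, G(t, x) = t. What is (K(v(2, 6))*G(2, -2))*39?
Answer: 156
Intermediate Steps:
K(H) = 2 (K(H) = (⅓)*6 = 2)
(K(v(2, 6))*G(2, -2))*39 = (2*2)*39 = 4*39 = 156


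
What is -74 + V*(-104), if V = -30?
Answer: 3046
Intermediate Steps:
-74 + V*(-104) = -74 - 30*(-104) = -74 + 3120 = 3046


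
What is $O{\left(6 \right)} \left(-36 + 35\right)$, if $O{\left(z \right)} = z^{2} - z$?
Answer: $-30$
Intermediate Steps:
$O{\left(6 \right)} \left(-36 + 35\right) = 6 \left(-1 + 6\right) \left(-36 + 35\right) = 6 \cdot 5 \left(-1\right) = 30 \left(-1\right) = -30$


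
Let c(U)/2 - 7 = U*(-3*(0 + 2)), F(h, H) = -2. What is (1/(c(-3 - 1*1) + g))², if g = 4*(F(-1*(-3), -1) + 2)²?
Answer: 1/3844 ≈ 0.00026015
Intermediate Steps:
c(U) = 14 - 12*U (c(U) = 14 + 2*(U*(-3*(0 + 2))) = 14 + 2*(U*(-3*2)) = 14 + 2*(U*(-6)) = 14 + 2*(-6*U) = 14 - 12*U)
g = 0 (g = 4*(-2 + 2)² = 4*0² = 4*0 = 0)
(1/(c(-3 - 1*1) + g))² = (1/((14 - 12*(-3 - 1*1)) + 0))² = (1/((14 - 12*(-3 - 1)) + 0))² = (1/((14 - 12*(-4)) + 0))² = (1/((14 + 48) + 0))² = (1/(62 + 0))² = (1/62)² = 1/3844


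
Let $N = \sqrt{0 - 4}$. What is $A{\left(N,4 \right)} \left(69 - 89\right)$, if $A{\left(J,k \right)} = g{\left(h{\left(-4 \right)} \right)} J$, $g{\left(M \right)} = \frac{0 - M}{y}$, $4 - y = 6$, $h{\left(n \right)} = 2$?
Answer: $- 40 i \approx - 40.0 i$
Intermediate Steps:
$N = 2 i$ ($N = \sqrt{-4} = 2 i \approx 2.0 i$)
$y = -2$ ($y = 4 - 6 = -2$)
$g{\left(M \right)} = \frac{M}{2}$ ($g{\left(M \right)} = \frac{0 - M}{-2} = - M \left(- \frac{1}{2}\right) = \frac{M}{2}$)
$A{\left(J,k \right)} = J$ ($A{\left(J,k \right)} = \frac{1}{2} \cdot 2 J = 1 J = J$)
$A{\left(N,4 \right)} \left(69 - 89\right) = 2 i \left(69 - 89\right) = 2 i \left(-20\right) = - 40 i$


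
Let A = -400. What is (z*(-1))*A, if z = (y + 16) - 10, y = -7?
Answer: -400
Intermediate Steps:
z = -1 (z = (-7 + 16) - 10 = 9 - 10 = -1)
(z*(-1))*A = -1*(-1)*(-400) = 1*(-400) = -400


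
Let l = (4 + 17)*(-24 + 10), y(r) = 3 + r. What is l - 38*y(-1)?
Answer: -370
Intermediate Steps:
l = -294 (l = 21*(-14) = -294)
l - 38*y(-1) = -294 - 38*(3 - 1) = -294 - 38*2 = -294 - 76 = -370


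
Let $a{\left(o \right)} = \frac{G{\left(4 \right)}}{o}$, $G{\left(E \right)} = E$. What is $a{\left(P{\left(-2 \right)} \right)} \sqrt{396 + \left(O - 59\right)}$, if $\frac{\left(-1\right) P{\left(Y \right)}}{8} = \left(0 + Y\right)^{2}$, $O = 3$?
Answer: $- \frac{\sqrt{85}}{4} \approx -2.3049$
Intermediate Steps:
$P{\left(Y \right)} = - 8 Y^{2}$ ($P{\left(Y \right)} = - 8 \left(0 + Y\right)^{2} = - 8 Y^{2}$)
$a{\left(o \right)} = \frac{4}{o}$
$a{\left(P{\left(-2 \right)} \right)} \sqrt{396 + \left(O - 59\right)} = \frac{4}{\left(-8\right) \left(-2\right)^{2}} \sqrt{396 + \left(3 - 59\right)} = \frac{4}{\left(-8\right) 4} \sqrt{396 + \left(3 - 59\right)} = \frac{4}{-32} \sqrt{396 - 56} = 4 \left(- \frac{1}{32}\right) \sqrt{340} = - \frac{2 \sqrt{85}}{8} = - \frac{\sqrt{85}}{4}$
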